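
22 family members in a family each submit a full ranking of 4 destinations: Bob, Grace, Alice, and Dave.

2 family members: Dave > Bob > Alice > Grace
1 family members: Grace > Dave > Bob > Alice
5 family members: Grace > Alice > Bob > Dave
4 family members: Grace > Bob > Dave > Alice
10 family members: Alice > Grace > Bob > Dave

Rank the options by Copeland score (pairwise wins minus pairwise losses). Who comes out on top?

Pairwise results:
  Bob vs Grace: Grace wins 20–2.
  Bob vs Alice: Alice wins 15–7.
  Bob vs Dave: Bob wins 19–3.
  Grace vs Alice: Alice wins 12–10.
  Grace vs Dave: Grace wins 20–2.
  Alice vs Dave: Alice wins 15–7.
Copeland scores (wins − losses):
  Bob: 1 − 2 = -1
  Grace: 2 − 1 = 1
  Alice: 3 − 0 = 3
  Dave: 0 − 3 = -3
Alice has the best Copeland score.

Alice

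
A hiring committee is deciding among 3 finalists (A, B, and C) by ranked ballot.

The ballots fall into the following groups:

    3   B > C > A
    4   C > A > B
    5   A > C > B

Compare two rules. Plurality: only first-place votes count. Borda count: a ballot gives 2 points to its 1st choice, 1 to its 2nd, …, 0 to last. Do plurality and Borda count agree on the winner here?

No

Plurality first-place counts: A 5, B 3, C 4 → A.
Borda totals: A 14, B 6, C 16 → C.
The two rules disagree: plurality picks A, Borda picks C.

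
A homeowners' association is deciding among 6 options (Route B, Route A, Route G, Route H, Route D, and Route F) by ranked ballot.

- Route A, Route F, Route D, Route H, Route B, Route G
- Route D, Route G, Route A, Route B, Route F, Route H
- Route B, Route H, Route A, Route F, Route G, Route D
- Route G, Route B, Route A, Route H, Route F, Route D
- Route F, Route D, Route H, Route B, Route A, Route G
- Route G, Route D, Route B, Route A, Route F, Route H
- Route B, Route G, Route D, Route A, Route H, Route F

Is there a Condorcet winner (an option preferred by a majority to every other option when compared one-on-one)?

Head-to-head results (7 voters total):
Route B vs Route A: Route B wins 5–2.
Route B vs Route G: Route B wins 4–3.
Route B vs Route H: Route B wins 5–2.
Route B vs Route D: Route D wins 4–3.
Route B vs Route F: Route B wins 5–2.
Route A vs Route G: Route G wins 4–3.
Route A vs Route H: Route A wins 5–2.
Route A vs Route D: Route D wins 4–3.
Route A vs Route F: Route A wins 6–1.
Route G vs Route H: Route G wins 4–3.
Route G vs Route D: Route G wins 4–3.
Route G vs Route F: Route G wins 4–3.
Route H vs Route D: Route D wins 5–2.
Route H vs Route F: Route F wins 4–3.
Route D vs Route F: Route F wins 4–3.
No candidate beats all others: Route B beats Route G beats Route D beats Route B, a majority cycle.

No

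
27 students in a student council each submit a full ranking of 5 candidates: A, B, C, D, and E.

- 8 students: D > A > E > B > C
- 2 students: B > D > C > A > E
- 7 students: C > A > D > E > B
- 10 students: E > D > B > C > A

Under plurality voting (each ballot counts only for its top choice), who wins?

E

First-place vote totals:
  A: 0
  B: 2
  C: 7
  D: 8
  E: 10
E has the most first-place votes.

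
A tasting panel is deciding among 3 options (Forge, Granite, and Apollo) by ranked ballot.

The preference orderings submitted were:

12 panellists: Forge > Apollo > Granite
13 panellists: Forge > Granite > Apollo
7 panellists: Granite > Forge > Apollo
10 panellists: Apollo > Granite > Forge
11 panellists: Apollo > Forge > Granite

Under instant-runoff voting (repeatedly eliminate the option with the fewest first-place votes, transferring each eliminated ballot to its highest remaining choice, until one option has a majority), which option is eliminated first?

Round 1: Forge 25, Apollo 21, Granite 7. Granite has the fewest and is eliminated.
Round 2: Forge 32, Apollo 21. Forge has a majority.

Granite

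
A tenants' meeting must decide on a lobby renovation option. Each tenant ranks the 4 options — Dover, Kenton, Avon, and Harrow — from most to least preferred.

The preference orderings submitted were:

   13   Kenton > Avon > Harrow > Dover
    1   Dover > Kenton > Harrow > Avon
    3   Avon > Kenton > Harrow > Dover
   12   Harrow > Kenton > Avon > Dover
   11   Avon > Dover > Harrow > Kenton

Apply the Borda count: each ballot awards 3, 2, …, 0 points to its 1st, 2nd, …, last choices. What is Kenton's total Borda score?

Borda scores:
  Dover: 13·0 + 3 + 3·0 + 12·0 + 11·2 = 25
  Kenton: 13·3 + 2 + 3·2 + 12·2 + 11·0 = 71
  Avon: 13·2 + 0 + 3·3 + 12·1 + 11·3 = 80
  Harrow: 13·1 + 1 + 3·1 + 12·3 + 11·1 = 64

71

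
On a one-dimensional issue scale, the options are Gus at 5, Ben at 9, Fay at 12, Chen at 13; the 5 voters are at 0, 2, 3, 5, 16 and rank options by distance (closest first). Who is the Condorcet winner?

Gus

With single-peaked preferences on a line, the Condorcet winner is the candidate closest to the median voter.
The median voter (position 3) is closest to Gus at 5.
Check: Gus vs Ben — voters closer to Gus: 4 of 5.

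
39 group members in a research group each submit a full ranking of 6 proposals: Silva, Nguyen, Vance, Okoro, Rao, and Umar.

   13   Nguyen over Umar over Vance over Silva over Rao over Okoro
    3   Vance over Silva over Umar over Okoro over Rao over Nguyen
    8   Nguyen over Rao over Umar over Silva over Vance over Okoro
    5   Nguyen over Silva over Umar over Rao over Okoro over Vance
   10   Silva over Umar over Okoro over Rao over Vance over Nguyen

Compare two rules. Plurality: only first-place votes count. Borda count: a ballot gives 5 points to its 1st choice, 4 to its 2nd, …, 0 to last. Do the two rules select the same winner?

No

Plurality first-place counts: Silva 10, Nguyen 26, Vance 3, Okoro 0, Rao 0, Umar 0 → Nguyen.
Borda totals: Silva 124, Nguyen 130, Vance 72, Okoro 41, Rao 78, Umar 140 → Umar.
The two rules disagree: plurality picks Nguyen, Borda picks Umar.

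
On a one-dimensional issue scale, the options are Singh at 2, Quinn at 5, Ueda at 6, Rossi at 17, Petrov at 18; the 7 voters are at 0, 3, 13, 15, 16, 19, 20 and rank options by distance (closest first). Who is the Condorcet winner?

With single-peaked preferences on a line, the Condorcet winner is the candidate closest to the median voter.
The median voter (position 15) is closest to Rossi at 17.
Check: Rossi vs Quinn — voters closer to Rossi: 5 of 7.

Rossi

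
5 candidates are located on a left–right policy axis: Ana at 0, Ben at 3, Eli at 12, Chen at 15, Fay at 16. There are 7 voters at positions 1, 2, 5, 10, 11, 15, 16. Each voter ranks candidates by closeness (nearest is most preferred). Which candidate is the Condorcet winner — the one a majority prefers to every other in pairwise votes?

Eli

With single-peaked preferences on a line, the Condorcet winner is the candidate closest to the median voter.
The median voter (position 10) is closest to Eli at 12.
Check: Eli vs Chen — voters closer to Eli: 5 of 7.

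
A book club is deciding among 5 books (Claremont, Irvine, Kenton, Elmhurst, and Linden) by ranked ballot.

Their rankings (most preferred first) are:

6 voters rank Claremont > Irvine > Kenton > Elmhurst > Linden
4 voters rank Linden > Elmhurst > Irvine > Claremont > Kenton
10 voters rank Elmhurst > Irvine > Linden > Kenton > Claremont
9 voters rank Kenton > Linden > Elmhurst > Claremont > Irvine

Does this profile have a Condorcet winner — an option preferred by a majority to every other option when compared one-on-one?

No

Head-to-head results (29 voters total):
Claremont vs Irvine: Claremont wins 15–14.
Claremont vs Kenton: Kenton wins 19–10.
Claremont vs Elmhurst: Elmhurst wins 23–6.
Claremont vs Linden: Linden wins 23–6.
Irvine vs Kenton: Irvine wins 20–9.
Irvine vs Elmhurst: Elmhurst wins 23–6.
Irvine vs Linden: Irvine wins 16–13.
Kenton vs Elmhurst: Kenton wins 15–14.
Kenton vs Linden: Kenton wins 15–14.
Elmhurst vs Linden: Elmhurst wins 16–13.
No candidate beats all others: Claremont beats Irvine beats Kenton beats Claremont, a majority cycle.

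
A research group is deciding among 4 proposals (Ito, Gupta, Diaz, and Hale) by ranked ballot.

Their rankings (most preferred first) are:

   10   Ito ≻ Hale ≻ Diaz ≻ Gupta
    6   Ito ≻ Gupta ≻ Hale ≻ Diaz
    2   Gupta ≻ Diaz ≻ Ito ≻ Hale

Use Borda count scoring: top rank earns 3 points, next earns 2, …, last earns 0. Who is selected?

Borda scores:
  Ito: 10·3 + 6·3 + 2·1 = 50
  Gupta: 10·0 + 6·2 + 2·3 = 18
  Diaz: 10·1 + 6·0 + 2·2 = 14
  Hale: 10·2 + 6·1 + 2·0 = 26
Ito has the highest total.

Ito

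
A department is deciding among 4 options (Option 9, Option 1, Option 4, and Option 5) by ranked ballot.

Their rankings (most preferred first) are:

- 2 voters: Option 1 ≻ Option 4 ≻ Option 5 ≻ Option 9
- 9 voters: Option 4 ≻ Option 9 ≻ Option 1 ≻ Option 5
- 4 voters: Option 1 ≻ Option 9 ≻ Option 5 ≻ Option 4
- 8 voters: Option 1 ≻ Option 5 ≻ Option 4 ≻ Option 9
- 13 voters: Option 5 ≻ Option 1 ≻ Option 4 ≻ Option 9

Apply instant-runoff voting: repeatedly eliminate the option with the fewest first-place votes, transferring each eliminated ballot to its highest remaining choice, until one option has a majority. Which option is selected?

Option 1

Round 1: Option 1 14, Option 5 13, Option 4 9, Option 9 0. Option 9 has the fewest and is eliminated.
Round 2: Option 1 14, Option 5 13, Option 4 9. Option 4 has the fewest and is eliminated.
Round 3: Option 1 23, Option 5 13. Option 1 has a majority.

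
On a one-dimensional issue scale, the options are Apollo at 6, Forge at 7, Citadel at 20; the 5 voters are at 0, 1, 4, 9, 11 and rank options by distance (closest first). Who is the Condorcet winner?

With single-peaked preferences on a line, the Condorcet winner is the candidate closest to the median voter.
The median voter (position 4) is closest to Apollo at 6.
Check: Apollo vs Forge — voters closer to Apollo: 3 of 5.

Apollo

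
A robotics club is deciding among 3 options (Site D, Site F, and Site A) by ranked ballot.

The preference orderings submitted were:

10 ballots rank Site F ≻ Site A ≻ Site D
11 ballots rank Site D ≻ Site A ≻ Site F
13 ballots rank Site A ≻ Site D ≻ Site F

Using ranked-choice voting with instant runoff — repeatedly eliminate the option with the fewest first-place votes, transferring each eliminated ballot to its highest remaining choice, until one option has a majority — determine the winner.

Round 1: Site A 13, Site D 11, Site F 10. Site F has the fewest and is eliminated.
Round 2: Site A 23, Site D 11. Site A has a majority.

Site A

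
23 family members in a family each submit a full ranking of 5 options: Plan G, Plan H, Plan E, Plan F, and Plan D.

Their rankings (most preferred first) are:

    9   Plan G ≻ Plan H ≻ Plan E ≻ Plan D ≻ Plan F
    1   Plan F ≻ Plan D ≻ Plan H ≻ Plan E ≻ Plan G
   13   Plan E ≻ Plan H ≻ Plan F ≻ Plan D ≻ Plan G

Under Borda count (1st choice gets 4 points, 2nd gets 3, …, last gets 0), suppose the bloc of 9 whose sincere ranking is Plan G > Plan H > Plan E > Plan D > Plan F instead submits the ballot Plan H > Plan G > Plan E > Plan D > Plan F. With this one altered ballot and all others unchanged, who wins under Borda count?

Plan H

Borda totals with the altered ballot: Plan G 27, Plan H 77, Plan E 71, Plan F 30, Plan D 25.
The switch changes the winner from Plan E to Plan H.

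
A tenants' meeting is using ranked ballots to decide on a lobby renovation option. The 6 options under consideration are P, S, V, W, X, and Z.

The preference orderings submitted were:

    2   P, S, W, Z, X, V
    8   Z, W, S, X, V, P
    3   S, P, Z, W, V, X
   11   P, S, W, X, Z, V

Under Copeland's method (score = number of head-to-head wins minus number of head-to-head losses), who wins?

P

Pairwise results:
  P vs S: P wins 13–11.
  P vs V: P wins 16–8.
  P vs W: P wins 16–8.
  P vs X: P wins 16–8.
  P vs Z: P wins 16–8.
  S vs V: S wins 24–0.
  S vs W: S wins 16–8.
  S vs X: S wins 24–0.
  S vs Z: S wins 16–8.
  V vs W: W wins 24–0.
  V vs X: X wins 21–3.
  V vs Z: Z wins 24–0.
  W vs X: W wins 24–0.
  W vs Z: W wins 13–11.
  X vs Z: Z wins 13–11.
Copeland scores (wins − losses):
  P: 5 − 0 = 5
  S: 4 − 1 = 3
  V: 0 − 5 = -5
  W: 3 − 2 = 1
  X: 1 − 4 = -3
  Z: 2 − 3 = -1
P has the best Copeland score.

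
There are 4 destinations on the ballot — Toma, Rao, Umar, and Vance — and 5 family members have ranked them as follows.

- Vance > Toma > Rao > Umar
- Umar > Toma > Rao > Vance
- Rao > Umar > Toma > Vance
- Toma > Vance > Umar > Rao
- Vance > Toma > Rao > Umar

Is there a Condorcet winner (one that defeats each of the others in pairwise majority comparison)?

Yes

Head-to-head results (5 voters total):
Toma vs Rao: Toma wins 4–1.
Toma vs Umar: Toma wins 3–2.
Toma vs Vance: Toma wins 3–2.
Rao vs Umar: Rao wins 3–2.
Rao vs Vance: Vance wins 3–2.
Umar vs Vance: Vance wins 3–2.
Toma beats each rival — Rao (4–1), Umar (3–2), Vance (3–2) — so Toma is the Condorcet winner.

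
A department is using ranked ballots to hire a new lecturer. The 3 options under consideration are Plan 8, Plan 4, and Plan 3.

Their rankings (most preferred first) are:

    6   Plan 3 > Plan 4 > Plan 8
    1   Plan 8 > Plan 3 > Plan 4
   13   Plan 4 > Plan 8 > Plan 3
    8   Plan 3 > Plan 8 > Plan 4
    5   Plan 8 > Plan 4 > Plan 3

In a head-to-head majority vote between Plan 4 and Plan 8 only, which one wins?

Ballots ranking Plan 4 above Plan 8: 6+13 = 19.
Ballots ranking Plan 8 above Plan 4: 1+8+5 = 14.
Plan 4 wins the head-to-head, 19–14.

Plan 4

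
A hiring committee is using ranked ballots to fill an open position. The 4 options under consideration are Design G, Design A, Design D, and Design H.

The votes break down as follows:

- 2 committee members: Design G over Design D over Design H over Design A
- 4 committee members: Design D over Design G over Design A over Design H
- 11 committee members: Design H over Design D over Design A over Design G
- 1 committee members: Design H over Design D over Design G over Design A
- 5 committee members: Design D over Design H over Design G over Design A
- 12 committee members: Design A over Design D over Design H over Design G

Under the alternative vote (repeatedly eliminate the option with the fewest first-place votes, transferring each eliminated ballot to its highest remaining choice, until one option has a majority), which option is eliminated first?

Design G

Round 1: Design A 12, Design H 12, Design D 9, Design G 2. Design G has the fewest and is eliminated.
Round 2: Design A 12, Design H 12, Design D 11. Design D has the fewest and is eliminated.
Round 3: Design H 19, Design A 16. Design H has a majority.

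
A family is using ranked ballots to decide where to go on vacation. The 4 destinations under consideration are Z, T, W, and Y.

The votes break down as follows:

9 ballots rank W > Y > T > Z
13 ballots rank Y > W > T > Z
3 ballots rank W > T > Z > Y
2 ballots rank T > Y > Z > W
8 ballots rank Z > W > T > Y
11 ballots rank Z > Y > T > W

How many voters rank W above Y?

Ballots ranking W above Y: 9+3+8 = 20.
Ballots ranking Y above W: 13+2+11 = 26.
So 20 of 46 voters prefer W to Y.

20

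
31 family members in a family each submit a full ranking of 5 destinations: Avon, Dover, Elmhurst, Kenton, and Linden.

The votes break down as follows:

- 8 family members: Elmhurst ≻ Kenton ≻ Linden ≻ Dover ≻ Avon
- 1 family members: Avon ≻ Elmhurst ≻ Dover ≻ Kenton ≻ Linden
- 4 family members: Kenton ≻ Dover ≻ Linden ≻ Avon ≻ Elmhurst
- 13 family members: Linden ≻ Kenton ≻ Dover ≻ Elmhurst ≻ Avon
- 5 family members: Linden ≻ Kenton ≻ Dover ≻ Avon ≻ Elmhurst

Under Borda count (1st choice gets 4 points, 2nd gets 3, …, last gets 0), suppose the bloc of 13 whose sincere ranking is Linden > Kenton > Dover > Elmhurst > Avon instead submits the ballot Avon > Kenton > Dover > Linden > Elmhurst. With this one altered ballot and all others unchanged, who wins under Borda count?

Kenton

Borda totals with the altered ballot: Avon 65, Dover 58, Elmhurst 35, Kenton 95, Linden 57.
The switch changes the winner from Linden to Kenton.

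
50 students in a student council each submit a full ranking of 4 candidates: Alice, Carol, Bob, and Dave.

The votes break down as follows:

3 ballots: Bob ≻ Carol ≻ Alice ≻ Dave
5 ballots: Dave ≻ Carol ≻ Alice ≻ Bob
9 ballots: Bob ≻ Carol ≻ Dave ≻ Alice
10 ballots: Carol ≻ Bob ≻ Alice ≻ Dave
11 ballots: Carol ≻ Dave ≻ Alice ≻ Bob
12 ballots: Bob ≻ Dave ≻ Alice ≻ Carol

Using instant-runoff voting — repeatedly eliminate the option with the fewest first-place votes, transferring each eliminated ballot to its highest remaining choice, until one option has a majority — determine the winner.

Round 1: Bob 24, Carol 21, Dave 5, Alice 0. Alice has the fewest and is eliminated.
Round 2: Bob 24, Carol 21, Dave 5. Dave has the fewest and is eliminated.
Round 3: Carol 26, Bob 24. Carol has a majority.

Carol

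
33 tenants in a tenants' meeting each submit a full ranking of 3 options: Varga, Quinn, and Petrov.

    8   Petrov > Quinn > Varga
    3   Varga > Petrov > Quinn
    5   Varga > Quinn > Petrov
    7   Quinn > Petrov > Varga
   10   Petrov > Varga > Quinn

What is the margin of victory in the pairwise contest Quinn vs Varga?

3

Ballots ranking Quinn above Varga: 8+7 = 15.
Ballots ranking Varga above Quinn: 3+5+10 = 18.
Varga wins 18–15, a margin of 3.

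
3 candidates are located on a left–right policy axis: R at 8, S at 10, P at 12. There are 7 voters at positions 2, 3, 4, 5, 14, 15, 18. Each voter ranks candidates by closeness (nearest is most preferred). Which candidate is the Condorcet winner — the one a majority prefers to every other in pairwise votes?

With single-peaked preferences on a line, the Condorcet winner is the candidate closest to the median voter.
The median voter (position 5) is closest to R at 8.
Check: R vs S — voters closer to R: 4 of 7.

R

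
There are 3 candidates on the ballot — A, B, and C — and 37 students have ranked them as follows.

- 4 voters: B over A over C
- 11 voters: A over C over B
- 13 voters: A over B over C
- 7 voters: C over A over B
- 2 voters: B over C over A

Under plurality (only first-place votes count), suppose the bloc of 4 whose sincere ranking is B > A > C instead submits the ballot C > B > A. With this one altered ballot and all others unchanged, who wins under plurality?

First-place totals with the altered ballot: A 24, B 2, C 11.
The winner is unchanged: still A.

A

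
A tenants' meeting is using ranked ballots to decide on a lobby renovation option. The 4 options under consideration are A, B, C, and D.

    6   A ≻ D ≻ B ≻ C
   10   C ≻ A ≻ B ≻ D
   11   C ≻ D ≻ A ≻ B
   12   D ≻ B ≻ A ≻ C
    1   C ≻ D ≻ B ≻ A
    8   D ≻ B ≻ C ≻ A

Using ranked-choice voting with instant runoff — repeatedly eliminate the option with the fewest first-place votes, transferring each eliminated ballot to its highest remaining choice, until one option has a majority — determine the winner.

D

Round 1: C 22, D 20, A 6, B 0. B has the fewest and is eliminated.
Round 2: C 22, D 20, A 6. A has the fewest and is eliminated.
Round 3: D 26, C 22. D has a majority.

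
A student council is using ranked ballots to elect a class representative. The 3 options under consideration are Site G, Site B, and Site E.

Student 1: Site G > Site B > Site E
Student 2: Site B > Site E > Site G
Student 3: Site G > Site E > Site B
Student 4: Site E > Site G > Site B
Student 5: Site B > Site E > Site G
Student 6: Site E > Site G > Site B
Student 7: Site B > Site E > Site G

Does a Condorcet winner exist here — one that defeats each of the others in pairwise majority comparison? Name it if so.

Head-to-head results (7 voters total):
Site G vs Site B: Site G wins 4–3.
Site G vs Site E: Site E wins 5–2.
Site B vs Site E: Site B wins 4–3.
No candidate beats all others: Site G beats Site B beats Site E beats Site G, a majority cycle.

There is no Condorcet winner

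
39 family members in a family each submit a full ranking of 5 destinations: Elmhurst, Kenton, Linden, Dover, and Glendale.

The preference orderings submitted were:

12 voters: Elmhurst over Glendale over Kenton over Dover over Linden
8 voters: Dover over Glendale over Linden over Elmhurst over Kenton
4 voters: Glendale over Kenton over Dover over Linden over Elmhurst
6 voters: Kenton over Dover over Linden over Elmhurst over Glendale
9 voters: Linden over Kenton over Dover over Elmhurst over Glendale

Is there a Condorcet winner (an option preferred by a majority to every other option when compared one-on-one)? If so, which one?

None — there is no Condorcet winner

Head-to-head results (39 voters total):
Elmhurst vs Kenton: Elmhurst wins 20–19.
Elmhurst vs Linden: Linden wins 27–12.
Elmhurst vs Dover: Dover wins 27–12.
Elmhurst vs Glendale: Elmhurst wins 27–12.
Kenton vs Linden: Kenton wins 22–17.
Kenton vs Dover: Kenton wins 31–8.
Kenton vs Glendale: Glendale wins 24–15.
Linden vs Dover: Dover wins 30–9.
Linden vs Glendale: Glendale wins 24–15.
Dover vs Glendale: Dover wins 23–16.
No candidate beats all others: Elmhurst beats Kenton beats Linden beats Elmhurst, a majority cycle.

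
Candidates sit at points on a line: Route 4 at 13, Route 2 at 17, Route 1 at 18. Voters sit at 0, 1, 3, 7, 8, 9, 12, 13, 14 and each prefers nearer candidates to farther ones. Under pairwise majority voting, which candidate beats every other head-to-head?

Route 4

With single-peaked preferences on a line, the Condorcet winner is the candidate closest to the median voter.
The median voter (position 8) is closest to Route 4 at 13.
Check: Route 4 vs Route 1 — voters closer to Route 4: 9 of 9.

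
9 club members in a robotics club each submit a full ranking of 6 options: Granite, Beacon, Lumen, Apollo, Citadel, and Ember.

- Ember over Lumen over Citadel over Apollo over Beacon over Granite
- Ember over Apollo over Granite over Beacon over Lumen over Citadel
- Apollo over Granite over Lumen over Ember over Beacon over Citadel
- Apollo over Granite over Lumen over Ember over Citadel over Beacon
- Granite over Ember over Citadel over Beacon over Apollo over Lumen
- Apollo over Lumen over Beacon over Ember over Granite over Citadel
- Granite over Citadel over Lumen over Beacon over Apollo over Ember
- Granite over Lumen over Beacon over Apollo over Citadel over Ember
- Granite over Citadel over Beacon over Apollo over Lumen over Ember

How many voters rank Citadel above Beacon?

Ballots ranking Citadel above Beacon: 5.
Ballots ranking Beacon above Citadel: 4.
So 5 of 9 voters prefer Citadel to Beacon.

5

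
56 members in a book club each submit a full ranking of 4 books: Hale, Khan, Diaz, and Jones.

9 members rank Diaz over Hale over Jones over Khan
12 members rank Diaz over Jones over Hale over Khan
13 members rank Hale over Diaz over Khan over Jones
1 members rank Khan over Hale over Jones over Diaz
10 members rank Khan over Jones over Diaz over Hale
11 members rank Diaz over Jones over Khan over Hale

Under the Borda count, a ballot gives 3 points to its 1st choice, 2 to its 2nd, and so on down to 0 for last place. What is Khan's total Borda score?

57

Borda scores:
  Hale: 9·2 + 12·1 + 13·3 + 2 + 10·0 + 11·0 = 71
  Khan: 9·0 + 12·0 + 13·1 + 3 + 10·3 + 11·1 = 57
  Diaz: 9·3 + 12·3 + 13·2 + 0 + 10·1 + 11·3 = 132
  Jones: 9·1 + 12·2 + 13·0 + 1 + 10·2 + 11·2 = 76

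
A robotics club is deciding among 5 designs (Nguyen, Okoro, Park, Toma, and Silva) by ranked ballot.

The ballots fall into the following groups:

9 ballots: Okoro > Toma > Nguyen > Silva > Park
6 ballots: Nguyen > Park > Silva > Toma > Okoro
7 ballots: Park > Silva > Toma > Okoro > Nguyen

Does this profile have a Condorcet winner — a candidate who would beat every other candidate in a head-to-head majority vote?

No

Head-to-head results (22 voters total):
Nguyen vs Okoro: Okoro wins 16–6.
Nguyen vs Park: Nguyen wins 15–7.
Nguyen vs Toma: Toma wins 16–6.
Nguyen vs Silva: Nguyen wins 15–7.
Okoro vs Park: Park wins 13–9.
Okoro vs Toma: Toma wins 13–9.
Okoro vs Silva: Silva wins 13–9.
Park vs Toma: Park wins 13–9.
Park vs Silva: Park wins 13–9.
Toma vs Silva: Silva wins 13–9.
No candidate beats all others: Nguyen beats Park beats Okoro beats Nguyen, a majority cycle.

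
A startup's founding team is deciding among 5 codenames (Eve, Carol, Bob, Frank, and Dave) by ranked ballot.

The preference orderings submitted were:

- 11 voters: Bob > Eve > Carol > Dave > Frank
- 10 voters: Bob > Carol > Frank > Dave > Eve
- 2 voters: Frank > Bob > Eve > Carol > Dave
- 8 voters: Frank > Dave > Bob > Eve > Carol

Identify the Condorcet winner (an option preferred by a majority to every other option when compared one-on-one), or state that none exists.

Bob

Head-to-head results (31 voters total):
Eve vs Carol: Eve wins 21–10.
Eve vs Bob: Bob wins 31–0.
Eve vs Frank: Frank wins 20–11.
Eve vs Dave: Dave wins 18–13.
Carol vs Bob: Bob wins 31–0.
Carol vs Frank: Carol wins 21–10.
Carol vs Dave: Carol wins 23–8.
Bob vs Frank: Bob wins 21–10.
Bob vs Dave: Bob wins 23–8.
Frank vs Dave: Frank wins 20–11.
Bob beats each rival — Eve (31–0), Carol (31–0), Frank (21–10), Dave (23–8) — so Bob is the Condorcet winner.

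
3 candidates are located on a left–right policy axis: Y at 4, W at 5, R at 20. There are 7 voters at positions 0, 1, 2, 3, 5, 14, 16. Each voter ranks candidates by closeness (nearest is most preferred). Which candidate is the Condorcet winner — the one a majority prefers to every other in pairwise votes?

Y

With single-peaked preferences on a line, the Condorcet winner is the candidate closest to the median voter.
The median voter (position 3) is closest to Y at 4.
Check: Y vs R — voters closer to Y: 5 of 7.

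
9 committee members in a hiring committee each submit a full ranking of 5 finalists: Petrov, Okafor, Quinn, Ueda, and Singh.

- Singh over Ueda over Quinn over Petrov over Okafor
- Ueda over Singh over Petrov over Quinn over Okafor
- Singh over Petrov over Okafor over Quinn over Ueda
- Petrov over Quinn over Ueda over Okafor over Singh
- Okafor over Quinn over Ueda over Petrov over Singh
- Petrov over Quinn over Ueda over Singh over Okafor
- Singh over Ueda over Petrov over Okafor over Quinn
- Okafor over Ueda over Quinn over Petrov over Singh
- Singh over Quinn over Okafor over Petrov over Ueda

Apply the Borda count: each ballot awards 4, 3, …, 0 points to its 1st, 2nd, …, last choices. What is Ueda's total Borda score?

19

Borda scores:
  Petrov: 1 + 2 + 3 + 4 + 1 + 4 + 2 + 1 + 1 = 19
  Okafor: 0 + 0 + 2 + 1 + 4 + 0 + 1 + 4 + 2 = 14
  Quinn: 2 + 1 + 1 + 3 + 3 + 3 + 0 + 2 + 3 = 18
  Ueda: 3 + 4 + 0 + 2 + 2 + 2 + 3 + 3 + 0 = 19
  Singh: 4 + 3 + 4 + 0 + 0 + 1 + 4 + 0 + 4 = 20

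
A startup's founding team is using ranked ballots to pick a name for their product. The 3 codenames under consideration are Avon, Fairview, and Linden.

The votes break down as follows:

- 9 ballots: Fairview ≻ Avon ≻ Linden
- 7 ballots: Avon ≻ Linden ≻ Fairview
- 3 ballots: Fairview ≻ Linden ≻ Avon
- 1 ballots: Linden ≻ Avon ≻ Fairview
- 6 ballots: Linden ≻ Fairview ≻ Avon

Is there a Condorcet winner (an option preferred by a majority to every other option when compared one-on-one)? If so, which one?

Head-to-head results (26 voters total):
Avon vs Fairview: Fairview wins 18–8.
Avon vs Linden: Avon wins 16–10.
Fairview vs Linden: Linden wins 14–12.
No candidate beats all others: Avon beats Linden beats Fairview beats Avon, a majority cycle.

There is no Condorcet winner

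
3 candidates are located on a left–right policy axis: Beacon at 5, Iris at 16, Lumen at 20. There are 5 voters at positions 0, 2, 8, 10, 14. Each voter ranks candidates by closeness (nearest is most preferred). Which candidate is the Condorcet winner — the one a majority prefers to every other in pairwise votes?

With single-peaked preferences on a line, the Condorcet winner is the candidate closest to the median voter.
The median voter (position 8) is closest to Beacon at 5.
Check: Beacon vs Lumen — voters closer to Beacon: 4 of 5.

Beacon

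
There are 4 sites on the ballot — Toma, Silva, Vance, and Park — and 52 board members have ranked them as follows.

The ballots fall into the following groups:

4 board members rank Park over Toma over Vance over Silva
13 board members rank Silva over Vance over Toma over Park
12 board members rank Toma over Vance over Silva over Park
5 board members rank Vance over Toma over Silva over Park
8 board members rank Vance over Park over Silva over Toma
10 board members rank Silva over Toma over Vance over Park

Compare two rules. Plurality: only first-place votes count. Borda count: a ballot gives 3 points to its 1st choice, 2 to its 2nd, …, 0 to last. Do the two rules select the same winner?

No

Plurality first-place counts: Toma 12, Silva 23, Vance 13, Park 4 → Silva.
Borda totals: Toma 87, Silva 94, Vance 103, Park 28 → Vance.
The two rules disagree: plurality picks Silva, Borda picks Vance.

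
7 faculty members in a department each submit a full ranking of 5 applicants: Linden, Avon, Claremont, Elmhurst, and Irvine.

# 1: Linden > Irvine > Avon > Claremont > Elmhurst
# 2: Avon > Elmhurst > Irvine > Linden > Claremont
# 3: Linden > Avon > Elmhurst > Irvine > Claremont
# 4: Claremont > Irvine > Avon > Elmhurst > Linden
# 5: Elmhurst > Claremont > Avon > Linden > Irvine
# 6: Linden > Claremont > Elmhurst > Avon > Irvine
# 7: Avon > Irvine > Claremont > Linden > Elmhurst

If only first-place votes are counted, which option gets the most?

First-place vote totals:
  Linden: 3
  Avon: 2
  Claremont: 1
  Elmhurst: 1
  Irvine: 0
Linden has the most first-place votes.

Linden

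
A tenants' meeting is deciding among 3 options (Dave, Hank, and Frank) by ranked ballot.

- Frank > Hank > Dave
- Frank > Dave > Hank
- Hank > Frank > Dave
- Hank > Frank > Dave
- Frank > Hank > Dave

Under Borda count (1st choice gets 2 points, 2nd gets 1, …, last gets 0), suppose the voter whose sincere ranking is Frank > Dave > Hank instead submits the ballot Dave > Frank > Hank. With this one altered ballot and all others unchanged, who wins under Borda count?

Borda totals with the altered ballot: Dave 2, Hank 6, Frank 7.
The winner is unchanged: still Frank.

Frank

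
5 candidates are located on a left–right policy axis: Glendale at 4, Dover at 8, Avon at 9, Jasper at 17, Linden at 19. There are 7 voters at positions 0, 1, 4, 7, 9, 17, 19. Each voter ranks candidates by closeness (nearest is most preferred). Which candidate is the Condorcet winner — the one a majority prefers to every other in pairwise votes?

Dover

With single-peaked preferences on a line, the Condorcet winner is the candidate closest to the median voter.
The median voter (position 7) is closest to Dover at 8.
Check: Dover vs Glendale — voters closer to Dover: 4 of 7.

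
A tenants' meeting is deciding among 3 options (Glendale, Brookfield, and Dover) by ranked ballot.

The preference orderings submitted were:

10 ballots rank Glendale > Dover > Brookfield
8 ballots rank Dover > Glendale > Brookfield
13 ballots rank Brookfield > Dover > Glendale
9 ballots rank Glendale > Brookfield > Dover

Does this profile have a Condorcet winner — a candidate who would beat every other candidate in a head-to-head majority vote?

No

Head-to-head results (40 voters total):
Glendale vs Brookfield: Glendale wins 27–13.
Glendale vs Dover: Dover wins 21–19.
Brookfield vs Dover: Brookfield wins 22–18.
No candidate beats all others: Glendale beats Brookfield beats Dover beats Glendale, a majority cycle.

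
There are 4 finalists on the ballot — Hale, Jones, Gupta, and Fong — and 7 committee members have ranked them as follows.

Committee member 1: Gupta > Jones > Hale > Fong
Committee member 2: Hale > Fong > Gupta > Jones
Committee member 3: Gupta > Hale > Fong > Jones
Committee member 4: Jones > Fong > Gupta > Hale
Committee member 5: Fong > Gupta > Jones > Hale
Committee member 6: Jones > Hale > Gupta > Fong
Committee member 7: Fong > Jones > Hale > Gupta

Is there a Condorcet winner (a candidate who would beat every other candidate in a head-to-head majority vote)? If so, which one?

Head-to-head results (7 voters total):
Hale vs Jones: Jones wins 5–2.
Hale vs Gupta: Gupta wins 4–3.
Hale vs Fong: Hale wins 4–3.
Jones vs Gupta: Gupta wins 4–3.
Jones vs Fong: Fong wins 4–3.
Gupta vs Fong: Fong wins 4–3.
No candidate beats all others: Hale beats Fong beats Jones beats Hale, a majority cycle.

There is no Condorcet winner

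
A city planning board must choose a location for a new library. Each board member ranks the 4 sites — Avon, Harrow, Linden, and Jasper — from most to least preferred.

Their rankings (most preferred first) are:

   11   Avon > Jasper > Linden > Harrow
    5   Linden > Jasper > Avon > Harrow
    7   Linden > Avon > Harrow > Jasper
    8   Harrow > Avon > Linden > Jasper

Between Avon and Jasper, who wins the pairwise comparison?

Avon

Ballots ranking Avon above Jasper: 11+7+8 = 26.
Ballots ranking Jasper above Avon: 5.
Avon wins the head-to-head, 26–5.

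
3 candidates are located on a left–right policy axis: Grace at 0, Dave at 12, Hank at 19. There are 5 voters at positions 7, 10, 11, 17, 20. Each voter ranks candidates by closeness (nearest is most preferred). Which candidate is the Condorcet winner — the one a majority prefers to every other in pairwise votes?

With single-peaked preferences on a line, the Condorcet winner is the candidate closest to the median voter.
The median voter (position 11) is closest to Dave at 12.
Check: Dave vs Grace — voters closer to Dave: 5 of 5.

Dave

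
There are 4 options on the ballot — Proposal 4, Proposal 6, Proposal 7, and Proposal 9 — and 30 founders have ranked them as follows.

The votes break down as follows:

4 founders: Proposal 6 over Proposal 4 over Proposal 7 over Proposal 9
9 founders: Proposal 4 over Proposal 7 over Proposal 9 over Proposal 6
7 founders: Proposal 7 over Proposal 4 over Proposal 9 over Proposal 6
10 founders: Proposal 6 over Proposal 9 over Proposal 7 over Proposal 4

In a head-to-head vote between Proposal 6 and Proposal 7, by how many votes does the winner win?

Ballots ranking Proposal 6 above Proposal 7: 4+10 = 14.
Ballots ranking Proposal 7 above Proposal 6: 9+7 = 16.
Proposal 7 wins 16–14, a margin of 2.

2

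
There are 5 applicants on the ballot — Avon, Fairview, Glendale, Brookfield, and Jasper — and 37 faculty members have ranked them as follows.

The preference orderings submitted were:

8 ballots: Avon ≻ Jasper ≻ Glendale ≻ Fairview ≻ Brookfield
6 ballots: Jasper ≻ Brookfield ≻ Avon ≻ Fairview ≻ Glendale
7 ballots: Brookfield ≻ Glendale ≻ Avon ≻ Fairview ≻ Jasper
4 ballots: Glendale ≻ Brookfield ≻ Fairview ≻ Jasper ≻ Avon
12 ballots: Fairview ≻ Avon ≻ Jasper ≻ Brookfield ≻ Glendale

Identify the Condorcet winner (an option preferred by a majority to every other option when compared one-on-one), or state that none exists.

Avon

Head-to-head results (37 voters total):
Avon vs Fairview: Avon wins 21–16.
Avon vs Glendale: Avon wins 26–11.
Avon vs Brookfield: Avon wins 20–17.
Avon vs Jasper: Avon wins 27–10.
Fairview vs Glendale: Glendale wins 19–18.
Fairview vs Brookfield: Fairview wins 20–17.
Fairview vs Jasper: Fairview wins 23–14.
Glendale vs Brookfield: Brookfield wins 25–12.
Glendale vs Jasper: Jasper wins 26–11.
Brookfield vs Jasper: Jasper wins 26–11.
Avon beats each rival — Fairview (21–16), Glendale (26–11), Brookfield (20–17), Jasper (27–10) — so Avon is the Condorcet winner.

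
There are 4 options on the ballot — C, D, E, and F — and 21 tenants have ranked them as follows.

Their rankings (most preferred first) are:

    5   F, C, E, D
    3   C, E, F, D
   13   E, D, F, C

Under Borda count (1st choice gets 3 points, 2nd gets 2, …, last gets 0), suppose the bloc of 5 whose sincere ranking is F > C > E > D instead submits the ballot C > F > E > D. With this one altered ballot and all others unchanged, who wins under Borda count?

Borda totals with the altered ballot: C 24, D 26, E 50, F 26.
The winner is unchanged: still E.

E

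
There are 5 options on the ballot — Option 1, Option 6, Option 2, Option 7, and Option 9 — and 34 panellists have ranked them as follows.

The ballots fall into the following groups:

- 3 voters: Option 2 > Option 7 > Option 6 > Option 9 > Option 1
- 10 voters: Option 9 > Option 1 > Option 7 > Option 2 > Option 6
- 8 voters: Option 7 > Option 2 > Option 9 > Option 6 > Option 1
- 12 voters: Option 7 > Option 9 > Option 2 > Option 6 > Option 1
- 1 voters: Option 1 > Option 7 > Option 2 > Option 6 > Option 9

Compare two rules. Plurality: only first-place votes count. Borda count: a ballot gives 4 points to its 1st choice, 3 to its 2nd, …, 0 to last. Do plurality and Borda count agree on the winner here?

Yes

Plurality first-place counts: Option 1 1, Option 6 0, Option 2 3, Option 7 20, Option 9 10 → Option 7.
Borda totals: Option 1 34, Option 6 27, Option 2 72, Option 7 112, Option 9 95 → Option 7.
The two rules agree on Option 7.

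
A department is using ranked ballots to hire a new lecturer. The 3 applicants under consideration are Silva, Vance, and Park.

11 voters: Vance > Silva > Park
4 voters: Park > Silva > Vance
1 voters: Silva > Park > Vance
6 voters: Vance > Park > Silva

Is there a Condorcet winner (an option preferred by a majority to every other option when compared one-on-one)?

Yes

Head-to-head results (22 voters total):
Silva vs Vance: Vance wins 17–5.
Silva vs Park: Silva wins 12–10.
Vance vs Park: Vance wins 17–5.
Vance beats each rival — Silva (17–5), Park (17–5) — so Vance is the Condorcet winner.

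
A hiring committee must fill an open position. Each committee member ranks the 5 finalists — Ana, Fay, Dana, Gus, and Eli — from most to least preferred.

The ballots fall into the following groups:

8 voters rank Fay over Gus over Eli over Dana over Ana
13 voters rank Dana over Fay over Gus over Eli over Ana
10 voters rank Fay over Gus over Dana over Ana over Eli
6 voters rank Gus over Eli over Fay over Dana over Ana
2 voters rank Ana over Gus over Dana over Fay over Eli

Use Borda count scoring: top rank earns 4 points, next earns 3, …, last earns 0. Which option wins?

Borda scores:
  Ana: 8·0 + 13·0 + 10·1 + 6·0 + 2·4 = 18
  Fay: 8·4 + 13·3 + 10·4 + 6·2 + 2·1 = 125
  Dana: 8·1 + 13·4 + 10·2 + 6·1 + 2·2 = 90
  Gus: 8·3 + 13·2 + 10·3 + 6·4 + 2·3 = 110
  Eli: 8·2 + 13·1 + 10·0 + 6·3 + 2·0 = 47
Fay has the highest total.

Fay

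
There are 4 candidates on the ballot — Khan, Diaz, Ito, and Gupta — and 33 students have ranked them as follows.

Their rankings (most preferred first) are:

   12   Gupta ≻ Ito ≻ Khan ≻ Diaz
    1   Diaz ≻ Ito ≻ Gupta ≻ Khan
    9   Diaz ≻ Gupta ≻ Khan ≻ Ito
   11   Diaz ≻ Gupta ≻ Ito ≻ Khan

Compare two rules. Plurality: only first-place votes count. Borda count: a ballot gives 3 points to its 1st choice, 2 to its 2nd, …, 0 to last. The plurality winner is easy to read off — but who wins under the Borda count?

Gupta

Plurality first-place counts: Khan 0, Diaz 21, Ito 0, Gupta 12 → Diaz.
Borda totals: Khan 21, Diaz 63, Ito 37, Gupta 77 → Gupta.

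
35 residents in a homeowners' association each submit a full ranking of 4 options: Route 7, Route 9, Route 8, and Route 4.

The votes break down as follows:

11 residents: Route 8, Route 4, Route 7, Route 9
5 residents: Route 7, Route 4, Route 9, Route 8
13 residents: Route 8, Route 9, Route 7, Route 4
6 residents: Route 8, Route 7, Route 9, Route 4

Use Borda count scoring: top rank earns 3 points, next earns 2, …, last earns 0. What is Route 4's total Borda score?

Borda scores:
  Route 7: 11·1 + 5·3 + 13·1 + 6·2 = 51
  Route 9: 11·0 + 5·1 + 13·2 + 6·1 = 37
  Route 8: 11·3 + 5·0 + 13·3 + 6·3 = 90
  Route 4: 11·2 + 5·2 + 13·0 + 6·0 = 32

32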